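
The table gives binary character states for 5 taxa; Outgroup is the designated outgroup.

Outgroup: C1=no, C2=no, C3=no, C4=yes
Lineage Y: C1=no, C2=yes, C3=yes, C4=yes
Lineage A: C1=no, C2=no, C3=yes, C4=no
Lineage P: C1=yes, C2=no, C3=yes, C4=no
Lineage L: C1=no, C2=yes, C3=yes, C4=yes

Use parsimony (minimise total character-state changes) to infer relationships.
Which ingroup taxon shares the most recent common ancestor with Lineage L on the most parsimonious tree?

Character polarity is set by the outgroup: the derived state is whichever differs from the outgroup's state, so for C4 the derived state is 'no', and for the remaining characters it is 'yes'.
C1: derived state 'yes' in Lineage P only — an autapomorphy, so it tells us nothing about relationships among taxa.
C2: derived state 'yes' in Lineage L and Lineage Y only — synapomorphy for {Lineage L, Lineage Y}.
All ingroup taxa share the derived state 'yes' for C3; it defines the ingroup but does not resolve relationships within it.
Only Lineage A and Lineage P show the derived state 'no' for C4, supporting them as a clade.
Most parsimonious ingroup topology: ((Lineage Y,Lineage L),(Lineage A,Lineage P)).
Lineage L and Lineage Y form a cherry on this tree, so they are sister taxa.

Lineage Y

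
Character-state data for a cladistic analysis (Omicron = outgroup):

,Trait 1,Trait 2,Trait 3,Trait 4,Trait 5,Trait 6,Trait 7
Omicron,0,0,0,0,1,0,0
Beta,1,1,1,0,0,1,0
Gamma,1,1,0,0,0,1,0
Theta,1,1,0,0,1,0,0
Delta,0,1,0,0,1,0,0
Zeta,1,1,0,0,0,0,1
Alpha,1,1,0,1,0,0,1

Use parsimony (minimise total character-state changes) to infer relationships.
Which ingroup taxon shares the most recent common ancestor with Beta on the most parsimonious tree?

Gamma

Character polarity is set by the outgroup: the derived state is whichever differs from the outgroup's state, so for Trait 5 the derived state is '0', and for the remaining characters it is '1'.
Trait 1: derived state '1' in Alpha, Beta, Gamma, Theta, and Zeta only — synapomorphy for {Alpha, Beta, Gamma, Theta, Zeta}.
All ingroup taxa share the derived state '1' for Trait 2; it defines the ingroup but does not resolve relationships within it.
Trait 3: derived state '1' in Beta only — an autapomorphy, so it tells us nothing about relationships among taxa.
Trait 4 (derived state '1') is unique to Alpha (autapomorphy; uninformative for grouping).
Trait 5 (derived state '0') is shared by Alpha, Beta, Gamma, and Zeta — a synapomorphy uniting that clade.
Only Beta and Gamma show the derived state '1' for Trait 6, supporting them as a clade.
Trait 7: derived state '1' in Alpha and Zeta only — synapomorphy for {Alpha, Zeta}.
Most parsimonious ingroup topology: ((((Beta,Gamma),(Zeta,Alpha)),Theta),Delta).
Beta and Gamma form a cherry on this tree, so they are sister taxa.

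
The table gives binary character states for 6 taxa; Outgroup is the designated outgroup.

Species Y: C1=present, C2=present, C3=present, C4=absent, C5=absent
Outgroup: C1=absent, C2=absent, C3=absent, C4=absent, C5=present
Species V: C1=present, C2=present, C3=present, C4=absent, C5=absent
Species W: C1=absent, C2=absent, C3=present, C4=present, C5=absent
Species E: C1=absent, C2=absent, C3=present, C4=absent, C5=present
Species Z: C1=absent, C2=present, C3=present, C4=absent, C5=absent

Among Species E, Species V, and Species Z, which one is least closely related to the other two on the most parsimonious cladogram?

Character polarity is set by the outgroup: the derived state is whichever differs from the outgroup's state, so for C5 the derived state is 'absent', and for the remaining characters it is 'present'.
Only Species V and Species Y show the derived state 'present' for C1, supporting them as a clade.
C2 (derived state 'present') is shared by Species V, Species Y, and Species Z — a synapomorphy uniting that clade.
All ingroup taxa share the derived state 'present' for C3; it defines the ingroup but does not resolve relationships within it.
C4: derived state 'present' in Species W only — an autapomorphy, so it tells us nothing about relationships among taxa.
C5 (derived state 'absent') is shared by Species V, Species W, Species Y, and Species Z — a synapomorphy uniting that clade.
Most parsimonious ingroup topology: (((Species Z,(Species Y,Species V)),Species W),Species E).
Species Z and Species V share a more recent common ancestor with each other than either does with Species E, so Species E is the least closely related of the three.

Species E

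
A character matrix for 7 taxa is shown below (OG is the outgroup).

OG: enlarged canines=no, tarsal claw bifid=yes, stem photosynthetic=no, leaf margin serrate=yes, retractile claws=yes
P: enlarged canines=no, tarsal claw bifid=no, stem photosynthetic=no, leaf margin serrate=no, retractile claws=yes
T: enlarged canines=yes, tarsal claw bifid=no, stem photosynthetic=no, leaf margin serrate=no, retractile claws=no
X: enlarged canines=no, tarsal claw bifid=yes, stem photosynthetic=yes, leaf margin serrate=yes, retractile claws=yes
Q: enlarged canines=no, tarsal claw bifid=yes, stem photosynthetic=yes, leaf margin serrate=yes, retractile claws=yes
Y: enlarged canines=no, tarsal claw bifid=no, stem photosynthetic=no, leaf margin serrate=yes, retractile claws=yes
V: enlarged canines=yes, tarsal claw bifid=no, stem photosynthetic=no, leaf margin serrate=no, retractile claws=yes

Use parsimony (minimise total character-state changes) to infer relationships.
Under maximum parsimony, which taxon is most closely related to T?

V

Character polarity is set by the outgroup: the derived state is whichever differs from the outgroup's state, so for tarsal claw bifid, leaf margin serrate, retractile claws the derived state is 'no', and for the remaining characters it is 'yes'.
enlarged canines (derived state 'yes') is shared by T and V — a synapomorphy uniting that clade.
tarsal claw bifid: derived state 'no' in P, T, V, and Y only — synapomorphy for {P, T, V, Y}.
stem photosynthetic: derived state 'yes' in Q and X only — synapomorphy for {Q, X}.
leaf margin serrate (derived state 'no') is shared by P, T, and V — a synapomorphy uniting that clade.
retractile claws: derived state 'no' in T only — an autapomorphy, so it tells us nothing about relationships among taxa.
Most parsimonious ingroup topology: (((P,(T,V)),Y),(X,Q)).
T and V form a cherry on this tree, so they are sister taxa.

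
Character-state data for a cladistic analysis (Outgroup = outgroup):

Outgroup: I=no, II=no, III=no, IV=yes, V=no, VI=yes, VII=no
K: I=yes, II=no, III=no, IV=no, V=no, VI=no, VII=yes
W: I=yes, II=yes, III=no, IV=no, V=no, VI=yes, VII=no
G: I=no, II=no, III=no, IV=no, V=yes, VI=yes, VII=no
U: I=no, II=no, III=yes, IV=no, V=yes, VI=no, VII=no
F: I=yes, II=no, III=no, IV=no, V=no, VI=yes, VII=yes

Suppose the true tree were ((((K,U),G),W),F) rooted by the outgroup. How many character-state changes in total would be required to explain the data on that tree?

11

Map each character onto ((((K,U),G),W),F) (rooted by Outgroup) and count the minimum state changes it requires (Fitch parsimony):
I: 3; II: 1; III: 1; IV: 1; V: 2; VI: 1; VII: 2.
Total tree length = 11.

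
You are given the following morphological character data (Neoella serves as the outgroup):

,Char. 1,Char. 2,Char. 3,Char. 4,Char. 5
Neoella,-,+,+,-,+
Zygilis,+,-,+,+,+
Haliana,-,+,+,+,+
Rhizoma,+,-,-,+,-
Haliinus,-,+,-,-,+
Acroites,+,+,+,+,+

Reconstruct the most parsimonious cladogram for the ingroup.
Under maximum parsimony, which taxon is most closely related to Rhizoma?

Zygilis

Character polarity is set by the outgroup: the derived state is whichever differs from the outgroup's state, so for Char. 2, Char. 3, Char. 5 the derived state is '-', and for the remaining characters it is '+'.
Only Acroites, Rhizoma, and Zygilis show the derived state '+' for Char. 1, supporting them as a clade.
Only Rhizoma and Zygilis show the derived state '-' for Char. 2, supporting them as a clade.
Char. 3 groups Haliinus and Rhizoma, which is incompatible with the clades supported by the remaining characters; treating it as convergent (homoplasy) costs fewer steps than any alternative tree.
Char. 4: derived state '+' in Acroites, Haliana, Rhizoma, and Zygilis only — synapomorphy for {Acroites, Haliana, Rhizoma, Zygilis}.
Char. 5 (derived state '-') is unique to Rhizoma (autapomorphy; uninformative for grouping).
Most parsimonious ingroup topology: ((((Zygilis,Rhizoma),Acroites),Haliana),Haliinus).
Rhizoma and Zygilis form a cherry on this tree, so they are sister taxa.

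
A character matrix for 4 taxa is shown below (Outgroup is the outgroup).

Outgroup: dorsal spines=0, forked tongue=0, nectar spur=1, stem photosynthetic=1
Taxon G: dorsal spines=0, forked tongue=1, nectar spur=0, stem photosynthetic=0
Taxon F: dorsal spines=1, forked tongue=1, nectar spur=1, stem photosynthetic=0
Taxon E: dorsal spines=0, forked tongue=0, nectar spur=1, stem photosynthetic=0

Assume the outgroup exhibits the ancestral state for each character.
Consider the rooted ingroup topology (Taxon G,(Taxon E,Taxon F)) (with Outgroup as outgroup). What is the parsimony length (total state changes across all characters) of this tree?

5

Map each character onto (Taxon G,(Taxon E,Taxon F)) (rooted by Outgroup) and count the minimum state changes it requires (Fitch parsimony):
dorsal spines: 1; forked tongue: 2; nectar spur: 1; stem photosynthetic: 1.
Total tree length = 5.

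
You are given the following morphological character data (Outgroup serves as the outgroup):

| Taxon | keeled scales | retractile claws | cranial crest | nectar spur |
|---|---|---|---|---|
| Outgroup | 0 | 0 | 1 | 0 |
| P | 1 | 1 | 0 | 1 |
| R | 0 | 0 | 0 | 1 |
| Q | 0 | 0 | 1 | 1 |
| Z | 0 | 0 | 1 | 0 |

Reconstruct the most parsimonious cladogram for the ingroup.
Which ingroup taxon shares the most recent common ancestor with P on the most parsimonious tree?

R

Character polarity is set by the outgroup: the derived state is whichever differs from the outgroup's state, so for cranial crest the derived state is '0', and for the remaining characters it is '1'.
keeled scales (derived state '1') is unique to P (autapomorphy; uninformative for grouping).
retractile claws (derived state '1') is unique to P (autapomorphy; uninformative for grouping).
cranial crest (derived state '0') is shared by P and R — a synapomorphy uniting that clade.
Only P, Q, and R show the derived state '1' for nectar spur, supporting them as a clade.
Most parsimonious ingroup topology: (((P,R),Q),Z).
P and R form a cherry on this tree, so they are sister taxa.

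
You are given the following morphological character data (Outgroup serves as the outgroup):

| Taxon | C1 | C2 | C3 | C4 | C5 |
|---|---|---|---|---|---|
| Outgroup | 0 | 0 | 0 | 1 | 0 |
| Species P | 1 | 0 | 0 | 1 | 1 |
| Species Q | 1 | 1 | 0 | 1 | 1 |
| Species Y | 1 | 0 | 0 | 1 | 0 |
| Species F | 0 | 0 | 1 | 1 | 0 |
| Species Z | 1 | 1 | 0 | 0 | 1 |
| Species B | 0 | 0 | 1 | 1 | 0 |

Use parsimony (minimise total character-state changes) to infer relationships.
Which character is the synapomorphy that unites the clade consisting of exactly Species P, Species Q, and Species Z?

C5

Character polarity is set by the outgroup: the derived state is whichever differs from the outgroup's state, so for C4 the derived state is '0', and for the remaining characters it is '1'.
Only Species P, Species Q, Species Y, and Species Z show the derived state '1' for C1, supporting them as a clade.
C2: derived state '1' in Species Q and Species Z only — synapomorphy for {Species Q, Species Z}.
C3 (derived state '1') is shared by Species B and Species F — a synapomorphy uniting that clade.
C4 (derived state '0') is unique to Species Z (autapomorphy; uninformative for grouping).
C5 (derived state '1') is shared by Species P, Species Q, and Species Z — a synapomorphy uniting that clade.
Most parsimonious ingroup topology: ((Species F,Species B),(Species Y,((Species Z,Species Q),Species P))).
The clade {Species P, Species Q, Species Z} is supported by C5: its derived state '1' occurs in exactly those taxa and in no other taxon (including the outgroup).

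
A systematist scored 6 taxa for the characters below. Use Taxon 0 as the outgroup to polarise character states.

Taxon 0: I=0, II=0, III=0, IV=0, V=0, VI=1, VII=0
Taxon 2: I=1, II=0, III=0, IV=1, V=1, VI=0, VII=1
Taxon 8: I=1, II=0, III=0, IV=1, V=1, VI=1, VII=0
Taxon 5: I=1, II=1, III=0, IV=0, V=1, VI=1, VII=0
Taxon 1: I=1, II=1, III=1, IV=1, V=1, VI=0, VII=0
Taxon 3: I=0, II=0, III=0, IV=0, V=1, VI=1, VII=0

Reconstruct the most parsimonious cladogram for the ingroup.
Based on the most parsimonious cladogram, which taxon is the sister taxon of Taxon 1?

Taxon 2

Character polarity is set by the outgroup: the derived state is whichever differs from the outgroup's state, so for VI the derived state is '0', and for the remaining characters it is '1'.
I (derived state '1') is shared by Taxon 1, Taxon 2, Taxon 5, and Taxon 8 — a synapomorphy uniting that clade.
II (state '1') occurs in Taxon 1 and Taxon 5 but conflicts with the nesting implied by the other characters — most parsimoniously interpreted as homoplasy.
III: derived state '1' in Taxon 1 only — an autapomorphy, so it tells us nothing about relationships among taxa.
IV (derived state '1') is shared by Taxon 1, Taxon 2, and Taxon 8 — a synapomorphy uniting that clade.
V (derived state '1') is shared by all ingroup taxa — unites the whole ingroup.
Only Taxon 1 and Taxon 2 show the derived state '0' for VI, supporting them as a clade.
VII: derived state '1' in Taxon 2 only — an autapomorphy, so it tells us nothing about relationships among taxa.
Most parsimonious ingroup topology: ((((Taxon 2,Taxon 1),Taxon 8),Taxon 5),Taxon 3).
Taxon 1 and Taxon 2 form a cherry on this tree, so they are sister taxa.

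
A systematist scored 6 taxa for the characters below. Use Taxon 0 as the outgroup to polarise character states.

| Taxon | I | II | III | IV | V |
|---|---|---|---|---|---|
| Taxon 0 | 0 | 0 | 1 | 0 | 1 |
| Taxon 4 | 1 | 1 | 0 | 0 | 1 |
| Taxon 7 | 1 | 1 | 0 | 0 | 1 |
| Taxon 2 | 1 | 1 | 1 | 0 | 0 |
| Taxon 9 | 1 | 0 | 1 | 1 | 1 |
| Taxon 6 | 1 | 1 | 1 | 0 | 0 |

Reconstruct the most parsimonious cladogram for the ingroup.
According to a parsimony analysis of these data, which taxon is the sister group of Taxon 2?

Taxon 6

Character polarity is set by the outgroup: the derived state is whichever differs from the outgroup's state, so for III, V the derived state is '0', and for the remaining characters it is '1'.
All ingroup taxa share the derived state '1' for I; it defines the ingroup but does not resolve relationships within it.
Only Taxon 2, Taxon 4, Taxon 6, and Taxon 7 show the derived state '1' for II, supporting them as a clade.
Only Taxon 4 and Taxon 7 show the derived state '0' for III, supporting them as a clade.
IV (derived state '1') is unique to Taxon 9 (autapomorphy; uninformative for grouping).
V: derived state '0' in Taxon 2 and Taxon 6 only — synapomorphy for {Taxon 2, Taxon 6}.
Most parsimonious ingroup topology: (((Taxon 4,Taxon 7),(Taxon 2,Taxon 6)),Taxon 9).
Taxon 2 and Taxon 6 form a cherry on this tree, so they are sister taxa.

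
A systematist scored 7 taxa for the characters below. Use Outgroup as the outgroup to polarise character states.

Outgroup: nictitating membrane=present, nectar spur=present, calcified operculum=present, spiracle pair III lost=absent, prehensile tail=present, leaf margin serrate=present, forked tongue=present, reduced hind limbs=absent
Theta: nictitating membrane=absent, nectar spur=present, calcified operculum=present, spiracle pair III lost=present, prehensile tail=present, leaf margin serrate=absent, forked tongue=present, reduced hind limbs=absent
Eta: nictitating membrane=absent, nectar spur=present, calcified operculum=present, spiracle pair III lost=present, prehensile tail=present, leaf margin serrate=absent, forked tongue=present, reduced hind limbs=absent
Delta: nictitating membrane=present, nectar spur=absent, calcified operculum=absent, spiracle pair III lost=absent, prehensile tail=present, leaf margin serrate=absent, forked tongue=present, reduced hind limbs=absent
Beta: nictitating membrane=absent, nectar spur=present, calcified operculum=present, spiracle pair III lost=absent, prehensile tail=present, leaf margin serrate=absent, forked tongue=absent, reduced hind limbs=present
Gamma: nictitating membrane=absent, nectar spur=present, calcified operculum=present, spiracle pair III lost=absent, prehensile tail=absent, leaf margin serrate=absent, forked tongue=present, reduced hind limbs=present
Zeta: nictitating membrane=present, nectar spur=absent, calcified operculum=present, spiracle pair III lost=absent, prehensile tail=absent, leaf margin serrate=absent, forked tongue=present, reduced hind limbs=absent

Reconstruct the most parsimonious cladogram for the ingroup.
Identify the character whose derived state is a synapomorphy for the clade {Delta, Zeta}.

Character polarity is set by the outgroup: the derived state is whichever differs from the outgroup's state, so for nictitating membrane, nectar spur, calcified operculum, prehensile tail, leaf margin serrate, forked tongue the derived state is 'absent', and for the remaining characters it is 'present'.
Only Beta, Eta, Gamma, and Theta show the derived state 'absent' for nictitating membrane, supporting them as a clade.
Only Delta and Zeta show the derived state 'absent' for nectar spur, supporting them as a clade.
calcified operculum: derived state 'absent' in Delta only — an autapomorphy, so it tells us nothing about relationships among taxa.
spiracle pair III lost: derived state 'present' in Eta and Theta only — synapomorphy for {Eta, Theta}.
prehensile tail (state 'absent') occurs in Gamma and Zeta but conflicts with the nesting implied by the other characters — most parsimoniously interpreted as homoplasy.
All ingroup taxa share the derived state 'absent' for leaf margin serrate; it defines the ingroup but does not resolve relationships within it.
forked tongue (derived state 'absent') is unique to Beta (autapomorphy; uninformative for grouping).
Only Beta and Gamma show the derived state 'present' for reduced hind limbs, supporting them as a clade.
Most parsimonious ingroup topology: (((Theta,Eta),(Beta,Gamma)),(Delta,Zeta)).
The clade {Delta, Zeta} is supported by nectar spur: its derived state 'absent' occurs in exactly those taxa and in no other taxon (including the outgroup).

nectar spur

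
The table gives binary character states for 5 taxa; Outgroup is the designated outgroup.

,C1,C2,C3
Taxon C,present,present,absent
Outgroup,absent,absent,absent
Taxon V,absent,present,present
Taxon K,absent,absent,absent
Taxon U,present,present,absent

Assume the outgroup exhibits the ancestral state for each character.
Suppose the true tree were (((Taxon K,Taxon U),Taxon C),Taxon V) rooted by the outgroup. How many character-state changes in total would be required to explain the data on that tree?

Map each character onto (((Taxon K,Taxon U),Taxon C),Taxon V) (rooted by Outgroup) and count the minimum state changes it requires (Fitch parsimony):
C1: 2; C2: 2; C3: 1.
Total tree length = 5.

5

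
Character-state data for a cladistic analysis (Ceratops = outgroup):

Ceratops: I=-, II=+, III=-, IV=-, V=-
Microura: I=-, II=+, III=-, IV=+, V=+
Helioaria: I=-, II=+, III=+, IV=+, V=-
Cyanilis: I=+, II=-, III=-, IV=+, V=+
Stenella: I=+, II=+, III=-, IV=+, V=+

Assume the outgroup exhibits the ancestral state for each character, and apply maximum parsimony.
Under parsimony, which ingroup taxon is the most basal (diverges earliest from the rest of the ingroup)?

Helioaria

Character polarity is set by the outgroup: the derived state is whichever differs from the outgroup's state, so for II the derived state is '-', and for the remaining characters it is '+'.
I: derived state '+' in Cyanilis and Stenella only — synapomorphy for {Cyanilis, Stenella}.
II (derived state '-') is unique to Cyanilis (autapomorphy; uninformative for grouping).
III: derived state '+' in Helioaria only — an autapomorphy, so it tells us nothing about relationships among taxa.
All ingroup taxa share the derived state '+' for IV; it defines the ingroup but does not resolve relationships within it.
V (derived state '+') is shared by Cyanilis, Microura, and Stenella — a synapomorphy uniting that clade.
Most parsimonious ingroup topology: (((Stenella,Cyanilis),Microura),Helioaria).
Helioaria is sister to the clade containing all other ingroup taxa, so it is the earliest-diverging (most basal) ingroup lineage.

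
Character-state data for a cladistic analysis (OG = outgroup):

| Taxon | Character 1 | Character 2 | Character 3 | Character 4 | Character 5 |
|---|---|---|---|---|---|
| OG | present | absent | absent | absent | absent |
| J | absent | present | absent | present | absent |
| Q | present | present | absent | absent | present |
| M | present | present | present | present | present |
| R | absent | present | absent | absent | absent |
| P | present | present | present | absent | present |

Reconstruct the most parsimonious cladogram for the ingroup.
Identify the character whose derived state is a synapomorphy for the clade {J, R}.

Character 1

Character polarity is set by the outgroup: the derived state is whichever differs from the outgroup's state, so for Character 1 the derived state is 'absent', and for the remaining characters it is 'present'.
Character 1: derived state 'absent' in J and R only — synapomorphy for {J, R}.
All ingroup taxa share the derived state 'present' for Character 2; it defines the ingroup but does not resolve relationships within it.
Only M and P show the derived state 'present' for Character 3, supporting them as a clade.
Character 4 groups J and M, which is incompatible with the clades supported by the remaining characters; treating it as convergent (homoplasy) costs fewer steps than any alternative tree.
Only M, P, and Q show the derived state 'present' for Character 5, supporting them as a clade.
Most parsimonious ingroup topology: ((J,R),(Q,(M,P))).
The clade {J, R} is supported by Character 1: its derived state 'absent' occurs in exactly those taxa and in no other taxon (including the outgroup).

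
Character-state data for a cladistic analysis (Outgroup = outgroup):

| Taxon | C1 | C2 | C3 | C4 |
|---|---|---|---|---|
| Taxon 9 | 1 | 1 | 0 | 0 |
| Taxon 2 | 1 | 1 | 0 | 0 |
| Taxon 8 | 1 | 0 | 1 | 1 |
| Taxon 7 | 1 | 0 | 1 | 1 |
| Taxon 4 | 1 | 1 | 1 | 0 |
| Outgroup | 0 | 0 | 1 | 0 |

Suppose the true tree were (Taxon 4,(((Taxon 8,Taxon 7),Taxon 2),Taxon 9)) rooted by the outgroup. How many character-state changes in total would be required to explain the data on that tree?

6

Map each character onto (Taxon 4,(((Taxon 8,Taxon 7),Taxon 2),Taxon 9)) (rooted by Outgroup) and count the minimum state changes it requires (Fitch parsimony):
C1: 1; C2: 2; C3: 2; C4: 1.
Total tree length = 6.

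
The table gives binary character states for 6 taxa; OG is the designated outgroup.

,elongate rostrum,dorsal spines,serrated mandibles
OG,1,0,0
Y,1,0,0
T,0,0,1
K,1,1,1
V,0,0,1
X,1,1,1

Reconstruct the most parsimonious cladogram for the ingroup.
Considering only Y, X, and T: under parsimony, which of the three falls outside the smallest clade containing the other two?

Y

Character polarity is set by the outgroup: the derived state is whichever differs from the outgroup's state, so for elongate rostrum the derived state is '0', and for the remaining characters it is '1'.
Only T and V show the derived state '0' for elongate rostrum, supporting them as a clade.
dorsal spines: derived state '1' in K and X only — synapomorphy for {K, X}.
serrated mandibles: derived state '1' in K, T, V, and X only — synapomorphy for {K, T, V, X}.
Most parsimonious ingroup topology: (Y,((T,V),(K,X))).
T and X share a more recent common ancestor with each other than either does with Y, so Y is the least closely related of the three.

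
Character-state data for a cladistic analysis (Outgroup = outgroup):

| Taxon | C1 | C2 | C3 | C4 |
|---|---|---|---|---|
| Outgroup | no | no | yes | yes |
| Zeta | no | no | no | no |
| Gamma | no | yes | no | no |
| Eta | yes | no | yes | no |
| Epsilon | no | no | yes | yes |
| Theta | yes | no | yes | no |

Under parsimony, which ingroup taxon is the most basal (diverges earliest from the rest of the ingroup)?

Epsilon

Character polarity is set by the outgroup: the derived state is whichever differs from the outgroup's state, so for C3, C4 the derived state is 'no', and for the remaining characters it is 'yes'.
C1 (derived state 'yes') is shared by Eta and Theta — a synapomorphy uniting that clade.
C2: derived state 'yes' in Gamma only — an autapomorphy, so it tells us nothing about relationships among taxa.
Only Gamma and Zeta show the derived state 'no' for C3, supporting them as a clade.
C4: derived state 'no' in Eta, Gamma, Theta, and Zeta only — synapomorphy for {Eta, Gamma, Theta, Zeta}.
Most parsimonious ingroup topology: (((Zeta,Gamma),(Eta,Theta)),Epsilon).
Epsilon is sister to the clade containing all other ingroup taxa, so it is the earliest-diverging (most basal) ingroup lineage.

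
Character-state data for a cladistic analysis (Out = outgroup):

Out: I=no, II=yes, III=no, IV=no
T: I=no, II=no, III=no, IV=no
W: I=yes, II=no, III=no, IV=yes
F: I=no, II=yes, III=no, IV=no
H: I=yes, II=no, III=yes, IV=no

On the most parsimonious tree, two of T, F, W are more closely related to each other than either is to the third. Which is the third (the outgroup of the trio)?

F

Character polarity is set by the outgroup: the derived state is whichever differs from the outgroup's state, so for II the derived state is 'no', and for the remaining characters it is 'yes'.
I (derived state 'yes') is shared by H and W — a synapomorphy uniting that clade.
II (derived state 'no') is shared by H, T, and W — a synapomorphy uniting that clade.
III (derived state 'yes') is unique to H (autapomorphy; uninformative for grouping).
IV: derived state 'yes' in W only — an autapomorphy, so it tells us nothing about relationships among taxa.
Most parsimonious ingroup topology: ((T,(W,H)),F).
W and T share a more recent common ancestor with each other than either does with F, so F is the least closely related of the three.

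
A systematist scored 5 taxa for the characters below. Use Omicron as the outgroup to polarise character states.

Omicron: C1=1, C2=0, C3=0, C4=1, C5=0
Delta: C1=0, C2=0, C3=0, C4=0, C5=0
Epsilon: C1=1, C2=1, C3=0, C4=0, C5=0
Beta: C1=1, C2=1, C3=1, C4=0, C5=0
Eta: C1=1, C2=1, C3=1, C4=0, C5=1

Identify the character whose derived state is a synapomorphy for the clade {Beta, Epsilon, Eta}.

Character polarity is set by the outgroup: the derived state is whichever differs from the outgroup's state, so for C1, C4 the derived state is '0', and for the remaining characters it is '1'.
C1 (derived state '0') is unique to Delta (autapomorphy; uninformative for grouping).
C2 (derived state '1') is shared by Beta, Epsilon, and Eta — a synapomorphy uniting that clade.
C3: derived state '1' in Beta and Eta only — synapomorphy for {Beta, Eta}.
C4 (derived state '0') is shared by all ingroup taxa — unites the whole ingroup.
C5 (derived state '1') is unique to Eta (autapomorphy; uninformative for grouping).
Most parsimonious ingroup topology: (Delta,(Epsilon,(Beta,Eta))).
The clade {Beta, Epsilon, Eta} is supported by C2: its derived state '1' occurs in exactly those taxa and in no other taxon (including the outgroup).

C2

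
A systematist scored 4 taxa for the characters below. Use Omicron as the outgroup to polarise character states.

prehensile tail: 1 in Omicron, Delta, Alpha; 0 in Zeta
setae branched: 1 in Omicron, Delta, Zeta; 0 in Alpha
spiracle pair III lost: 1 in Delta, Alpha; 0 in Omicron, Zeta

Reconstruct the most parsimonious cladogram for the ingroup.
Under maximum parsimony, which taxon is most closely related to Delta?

Alpha

Character polarity is set by the outgroup: the derived state is whichever differs from the outgroup's state, so for prehensile tail, setae branched the derived state is '0', and for the remaining characters it is '1'.
prehensile tail (derived state '0') is unique to Zeta (autapomorphy; uninformative for grouping).
setae branched: derived state '0' in Alpha only — an autapomorphy, so it tells us nothing about relationships among taxa.
spiracle pair III lost: derived state '1' in Alpha and Delta only — synapomorphy for {Alpha, Delta}.
Most parsimonious ingroup topology: ((Delta,Alpha),Zeta).
Delta and Alpha form a cherry on this tree, so they are sister taxa.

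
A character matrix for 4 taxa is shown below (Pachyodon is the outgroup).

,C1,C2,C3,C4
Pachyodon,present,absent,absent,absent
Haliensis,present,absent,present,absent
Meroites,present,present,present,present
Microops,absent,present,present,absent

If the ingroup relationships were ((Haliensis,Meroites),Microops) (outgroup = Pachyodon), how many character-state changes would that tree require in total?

5

Map each character onto ((Haliensis,Meroites),Microops) (rooted by Pachyodon) and count the minimum state changes it requires (Fitch parsimony):
C1: 1; C2: 2; C3: 1; C4: 1.
Total tree length = 5.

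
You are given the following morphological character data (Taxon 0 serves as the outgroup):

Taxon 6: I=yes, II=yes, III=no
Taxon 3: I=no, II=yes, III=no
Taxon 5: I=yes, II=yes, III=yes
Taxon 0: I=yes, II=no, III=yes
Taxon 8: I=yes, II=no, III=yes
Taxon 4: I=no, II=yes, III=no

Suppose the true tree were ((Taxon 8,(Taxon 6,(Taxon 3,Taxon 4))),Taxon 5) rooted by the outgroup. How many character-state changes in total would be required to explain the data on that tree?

Map each character onto ((Taxon 8,(Taxon 6,(Taxon 3,Taxon 4))),Taxon 5) (rooted by Taxon 0) and count the minimum state changes it requires (Fitch parsimony):
I: 1; II: 2; III: 1.
Total tree length = 4.

4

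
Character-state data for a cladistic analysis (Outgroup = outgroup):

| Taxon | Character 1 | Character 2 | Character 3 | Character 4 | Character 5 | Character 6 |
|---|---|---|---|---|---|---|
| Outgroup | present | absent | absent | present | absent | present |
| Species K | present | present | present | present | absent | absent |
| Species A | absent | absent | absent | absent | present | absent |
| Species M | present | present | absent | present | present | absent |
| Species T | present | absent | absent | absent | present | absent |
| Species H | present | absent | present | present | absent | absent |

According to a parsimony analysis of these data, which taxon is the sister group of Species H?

Species K

Character polarity is set by the outgroup: the derived state is whichever differs from the outgroup's state, so for Character 1, Character 4, Character 6 the derived state is 'absent', and for the remaining characters it is 'present'.
Character 1 (derived state 'absent') is unique to Species A (autapomorphy; uninformative for grouping).
Character 2 groups Species K and Species M, which is incompatible with the clades supported by the remaining characters; treating it as convergent (homoplasy) costs fewer steps than any alternative tree.
Character 3 (derived state 'present') is shared by Species H and Species K — a synapomorphy uniting that clade.
Character 4 (derived state 'absent') is shared by Species A and Species T — a synapomorphy uniting that clade.
Character 5 (derived state 'present') is shared by Species A, Species M, and Species T — a synapomorphy uniting that clade.
Character 6 (derived state 'absent') is shared by all ingroup taxa — unites the whole ingroup.
Most parsimonious ingroup topology: ((Species K,Species H),((Species A,Species T),Species M)).
Species H and Species K form a cherry on this tree, so they are sister taxa.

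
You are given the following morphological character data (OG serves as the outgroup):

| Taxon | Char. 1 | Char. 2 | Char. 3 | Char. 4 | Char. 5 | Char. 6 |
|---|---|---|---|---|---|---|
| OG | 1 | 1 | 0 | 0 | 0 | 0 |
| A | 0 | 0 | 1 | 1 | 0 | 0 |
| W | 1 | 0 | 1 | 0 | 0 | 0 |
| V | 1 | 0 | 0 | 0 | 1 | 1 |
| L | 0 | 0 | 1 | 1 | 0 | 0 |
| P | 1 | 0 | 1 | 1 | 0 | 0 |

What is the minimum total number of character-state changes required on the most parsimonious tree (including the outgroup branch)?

6

Character polarity is set by the outgroup: the derived state is whichever differs from the outgroup's state, so for Char. 1, Char. 2 the derived state is '0', and for the remaining characters it is '1'.
Char. 1: derived state '0' in A and L only — synapomorphy for {A, L}.
All ingroup taxa share the derived state '0' for Char. 2; it defines the ingroup but does not resolve relationships within it.
Only A, L, P, and W show the derived state '1' for Char. 3, supporting them as a clade.
Char. 4: derived state '1' in A, L, and P only — synapomorphy for {A, L, P}.
Char. 5: derived state '1' in V only — an autapomorphy, so it tells us nothing about relationships among taxa.
Char. 6: derived state '1' in V only — an autapomorphy, so it tells us nothing about relationships among taxa.
Most parsimonious ingroup topology: ((((A,L),P),W),V).
Changes per character on this tree: Char. 1: 1; Char. 2: 1; Char. 3: 1; Char. 4: 1; Char. 5: 1; Char. 6: 1.
Total = 6.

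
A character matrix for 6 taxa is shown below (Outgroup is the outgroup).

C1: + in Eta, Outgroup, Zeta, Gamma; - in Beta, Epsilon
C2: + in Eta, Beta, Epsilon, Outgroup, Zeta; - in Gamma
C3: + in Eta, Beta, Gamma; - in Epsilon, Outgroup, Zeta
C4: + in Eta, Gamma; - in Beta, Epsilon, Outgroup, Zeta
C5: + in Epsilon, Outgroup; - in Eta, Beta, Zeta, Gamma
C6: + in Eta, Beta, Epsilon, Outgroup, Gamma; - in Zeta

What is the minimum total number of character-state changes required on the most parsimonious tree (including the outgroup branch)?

Character polarity is set by the outgroup: the derived state is whichever differs from the outgroup's state, so for C1, C2, C5, C6 the derived state is '-', and for the remaining characters it is '+'.
C1 groups Beta and Epsilon, which is incompatible with the clades supported by the remaining characters; treating it as convergent (homoplasy) costs fewer steps than any alternative tree.
C2 (derived state '-') is unique to Gamma (autapomorphy; uninformative for grouping).
C3 (derived state '+') is shared by Beta, Eta, and Gamma — a synapomorphy uniting that clade.
C4: derived state '+' in Eta and Gamma only — synapomorphy for {Eta, Gamma}.
Only Beta, Eta, Gamma, and Zeta show the derived state '-' for C5, supporting them as a clade.
C6: derived state '-' in Zeta only — an autapomorphy, so it tells us nothing about relationships among taxa.
Most parsimonious ingroup topology: (((Beta,(Gamma,Eta)),Zeta),Epsilon).
Changes per character on this tree: C1: 2; C2: 1; C3: 1; C4: 1; C5: 1; C6: 1.
Total = 7.

7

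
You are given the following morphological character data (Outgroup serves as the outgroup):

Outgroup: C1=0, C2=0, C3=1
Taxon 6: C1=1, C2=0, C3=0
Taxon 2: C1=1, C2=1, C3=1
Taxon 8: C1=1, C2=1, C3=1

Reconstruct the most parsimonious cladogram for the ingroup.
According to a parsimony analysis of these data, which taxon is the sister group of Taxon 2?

Taxon 8

Character polarity is set by the outgroup: the derived state is whichever differs from the outgroup's state, so for C3 the derived state is '0', and for the remaining characters it is '1'.
C1 (derived state '1') is shared by all ingroup taxa — unites the whole ingroup.
C2 (derived state '1') is shared by Taxon 2 and Taxon 8 — a synapomorphy uniting that clade.
C3 (derived state '0') is unique to Taxon 6 (autapomorphy; uninformative for grouping).
Most parsimonious ingroup topology: (Taxon 6,(Taxon 2,Taxon 8)).
Taxon 2 and Taxon 8 form a cherry on this tree, so they are sister taxa.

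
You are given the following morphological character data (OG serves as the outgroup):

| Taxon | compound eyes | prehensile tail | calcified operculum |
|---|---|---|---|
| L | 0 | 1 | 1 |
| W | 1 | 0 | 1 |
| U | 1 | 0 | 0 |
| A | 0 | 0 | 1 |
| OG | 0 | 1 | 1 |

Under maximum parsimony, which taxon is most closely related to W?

Character polarity is set by the outgroup: the derived state is whichever differs from the outgroup's state, so for prehensile tail, calcified operculum the derived state is '0', and for the remaining characters it is '1'.
compound eyes: derived state '1' in U and W only — synapomorphy for {U, W}.
prehensile tail (derived state '0') is shared by A, U, and W — a synapomorphy uniting that clade.
calcified operculum: derived state '0' in U only — an autapomorphy, so it tells us nothing about relationships among taxa.
Most parsimonious ingroup topology: (((U,W),A),L).
W and U form a cherry on this tree, so they are sister taxa.

U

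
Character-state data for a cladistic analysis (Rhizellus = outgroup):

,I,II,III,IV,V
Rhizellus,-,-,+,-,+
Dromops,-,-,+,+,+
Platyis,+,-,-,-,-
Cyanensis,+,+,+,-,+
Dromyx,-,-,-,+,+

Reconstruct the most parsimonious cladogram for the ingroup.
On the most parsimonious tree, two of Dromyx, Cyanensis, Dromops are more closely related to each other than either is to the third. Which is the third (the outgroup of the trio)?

Character polarity is set by the outgroup: the derived state is whichever differs from the outgroup's state, so for III, V the derived state is '-', and for the remaining characters it is '+'.
I: derived state '+' in Cyanensis and Platyis only — synapomorphy for {Cyanensis, Platyis}.
II: derived state '+' in Cyanensis only — an autapomorphy, so it tells us nothing about relationships among taxa.
III (state '-') occurs in Dromyx and Platyis but conflicts with the nesting implied by the other characters — most parsimoniously interpreted as homoplasy.
IV (derived state '+') is shared by Dromops and Dromyx — a synapomorphy uniting that clade.
V: derived state '-' in Platyis only — an autapomorphy, so it tells us nothing about relationships among taxa.
Most parsimonious ingroup topology: ((Dromops,Dromyx),(Platyis,Cyanensis)).
Dromyx and Dromops share a more recent common ancestor with each other than either does with Cyanensis, so Cyanensis is the least closely related of the three.

Cyanensis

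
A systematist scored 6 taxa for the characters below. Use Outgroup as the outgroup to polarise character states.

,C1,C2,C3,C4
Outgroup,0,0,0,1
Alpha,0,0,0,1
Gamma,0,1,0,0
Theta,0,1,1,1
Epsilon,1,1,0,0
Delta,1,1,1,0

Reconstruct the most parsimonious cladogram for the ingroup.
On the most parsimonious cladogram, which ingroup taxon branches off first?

Character polarity is set by the outgroup: the derived state is whichever differs from the outgroup's state, so for C4 the derived state is '0', and for the remaining characters it is '1'.
C1 (derived state '1') is shared by Delta and Epsilon — a synapomorphy uniting that clade.
C2: derived state '1' in Delta, Epsilon, Gamma, and Theta only — synapomorphy for {Delta, Epsilon, Gamma, Theta}.
C3 groups Delta and Theta, which is incompatible with the clades supported by the remaining characters; treating it as convergent (homoplasy) costs fewer steps than any alternative tree.
Only Delta, Epsilon, and Gamma show the derived state '0' for C4, supporting them as a clade.
Most parsimonious ingroup topology: (Alpha,((Gamma,(Epsilon,Delta)),Theta)).
Alpha is sister to the clade containing all other ingroup taxa, so it is the earliest-diverging (most basal) ingroup lineage.

Alpha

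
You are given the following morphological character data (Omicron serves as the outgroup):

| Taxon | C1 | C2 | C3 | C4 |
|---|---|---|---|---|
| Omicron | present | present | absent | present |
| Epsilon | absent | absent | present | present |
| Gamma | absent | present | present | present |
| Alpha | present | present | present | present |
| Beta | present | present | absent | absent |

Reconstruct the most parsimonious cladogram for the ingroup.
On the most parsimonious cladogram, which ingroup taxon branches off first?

Character polarity is set by the outgroup: the derived state is whichever differs from the outgroup's state, so for C1, C2, C4 the derived state is 'absent', and for the remaining characters it is 'present'.
Only Epsilon and Gamma show the derived state 'absent' for C1, supporting them as a clade.
C2: derived state 'absent' in Epsilon only — an autapomorphy, so it tells us nothing about relationships among taxa.
C3: derived state 'present' in Alpha, Epsilon, and Gamma only — synapomorphy for {Alpha, Epsilon, Gamma}.
C4: derived state 'absent' in Beta only — an autapomorphy, so it tells us nothing about relationships among taxa.
Most parsimonious ingroup topology: (((Epsilon,Gamma),Alpha),Beta).
Beta is sister to the clade containing all other ingroup taxa, so it is the earliest-diverging (most basal) ingroup lineage.

Beta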